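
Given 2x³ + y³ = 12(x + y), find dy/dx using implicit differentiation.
Differentiate the relation implicitly: treat y = y(x) and apply the chain rule, so every y-derivative picks up a y' = dy/dx factor.

With everything moved to the left-hand side, differentiate term by term:
  d/dx[2x^3] = 6x^2
  d/dx[-12x] = -12
  d/dx[y^3] = 3y^2·y'
  d/dx[-12y] = -12·y'

Separating the contributions that come from x directly and those that come through y:
  without y':      6x^2 - 12
  multiplying y':  3y^2 - 12

so (6x^2 - 12) + (3y^2 - 12)·y' = 0, and therefore
  dy/dx = -(6x^2 - 12)/(3y^2 - 12) = 2(2 - x^2)/(y^2 - 4)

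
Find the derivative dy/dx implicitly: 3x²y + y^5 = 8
Take d/dx of both sides. Since y is implicitly a function of x, the chain rule attaches a y' = dy/dx factor whenever we differentiate through y.

Set F(x, y) = (left side) − (right side), so the curve is F = 0. Differentiating each term of F:
  d/dx[3x^2y] = 3x^2·y' + 6xy
  d/dx[y^5] = 5y^4·y'
  d/dx[-8] = 0

Collecting, the y'-free part is the partial derivative in x and the y' coefficient is the partial derivative in y:
  ∂F/∂x = 6xy
  ∂F/∂y = 3x^2 + 5y^4

so d/dx[F(x, y(x))] = ∂F/∂x + (∂F/∂y)·y' = 0. Rearranging,
  dy/dx = -(∂F/∂x)/(∂F/∂y) = -(6xy)/(3x^2 + 5y^4) = -6xy/(3x^2 + 5y^4)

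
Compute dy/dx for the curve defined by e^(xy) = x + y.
Apply d/dx to both sides, remembering that y depends on x. Each occurrence of y therefore brings in a y' = dy/dx via the chain rule.

With F(x, y) equal to the left-hand side minus the right, differentiate F term by term:
  d/dx[-x] = -1
  d/dx[-y] = -y'
  d/dx[e^(xy)] = (x·y' + y)·e^(xy)
Adding these up, d/dx[F] = 0 becomes
  (y·e^(xy) - 1) + (x·e^(xy) - 1)·y' = 0,
so isolating y',
  dy/dx = -(y·e^(xy) - 1)/(x·e^(xy) - 1) = (-y·e^(xy) + 1)/(x·e^(xy) - 1)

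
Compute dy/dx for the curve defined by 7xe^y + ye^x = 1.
Differentiate both sides with respect to x, treating y as y(x). By the chain rule, any term containing y contributes a factor of y' = dy/dx when we differentiate it.

Move every term to one side and write the relation as F(x, y) = 0. Term by term,
  d/dx[7x·e^(y)] = 7x·y'·e^(y) + 7e^(y)
  d/dx[y·e^(x)] = y·e^(x) + y'·e^(x)
  d/dx[-1] = 0

The pieces without y' make up ∂F/∂x and the coefficient of y' is ∂F/∂y:
  ∂F/∂x = y·e^(x) + 7e^(y),
  ∂F/∂y = 7x·e^(y) + e^(x).

Since d/dx[F] = ∂F/∂x + (∂F/∂y)·y' = 0, solve for y':
  (∂F/∂y)·y' = -∂F/∂x
  dy/dx = -(∂F/∂x)/(∂F/∂y) = -(y·e^(x) + 7e^(y))/(7x·e^(y) + e^(x)) = (-y·e^(x) - 7e^(y))/(7x·e^(y) + e^(x))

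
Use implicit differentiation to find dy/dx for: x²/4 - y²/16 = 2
Differentiate both sides with respect to x, treating y as y(x). By the chain rule, any term containing y contributes a factor of y' = dy/dx when we differentiate it.

Move every term to one side and write the relation as F(x, y) = 0. Term by term,
  d/dx[x^2/4] = x/2
  d/dx[-y^2/16] = -y·y'/8
  d/dx[-2] = 0

The pieces without y' make up ∂F/∂x and the coefficient of y' is ∂F/∂y:
  ∂F/∂x = x/2,
  ∂F/∂y = -y/8.

Since d/dx[F] = ∂F/∂x + (∂F/∂y)·y' = 0, solve for y':
  (∂F/∂y)·y' = -∂F/∂x
  dy/dx = -(∂F/∂x)/(∂F/∂y) = -(x/2)/(-y/8) = 4x/y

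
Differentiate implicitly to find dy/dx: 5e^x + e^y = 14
Differentiate both sides with respect to x, treating y as y(x). By the chain rule, any term containing y contributes a factor of y' = dy/dx when we differentiate it.

Move every term to one side and write the relation as F(x, y) = 0. Term by term,
  d/dx[5e^(x)] = 5e^(x)
  d/dx[e^(y)] = y'·e^(y)
  d/dx[-14] = 0

The pieces without y' make up ∂F/∂x and the coefficient of y' is ∂F/∂y:
  ∂F/∂x = 5e^(x),
  ∂F/∂y = e^(y).

Since d/dx[F] = ∂F/∂x + (∂F/∂y)·y' = 0, solve for y':
  (∂F/∂y)·y' = -∂F/∂x
  dy/dx = -(∂F/∂x)/(∂F/∂y) = -(5e^(x))/(e^(y)) = -5e^(x - y)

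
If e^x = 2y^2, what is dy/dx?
Differentiate both sides with respect to x, treating y as y(x). By the chain rule, any term containing y contributes a factor of y' = dy/dx when we differentiate it.

Move every term to one side and write the relation as F(x, y) = 0. Term by term,
  d/dx[-2y^2] = -4y·y'
  d/dx[e^(x)] = e^(x)

The pieces without y' make up ∂F/∂x and the coefficient of y' is ∂F/∂y:
  ∂F/∂x = e^(x),
  ∂F/∂y = -4y.

Since d/dx[F] = ∂F/∂x + (∂F/∂y)·y' = 0, solve for y':
  (∂F/∂y)·y' = -∂F/∂x
  dy/dx = -(∂F/∂x)/(∂F/∂y) = -(e^(x))/(-4y) = e^(x)/(4y)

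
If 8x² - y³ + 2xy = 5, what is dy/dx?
Apply d/dx to both sides, remembering that y depends on x. Each occurrence of y therefore brings in a y' = dy/dx via the chain rule.

With F(x, y) equal to the left-hand side minus the right, differentiate F term by term:
  d/dx[8x^2] = 16x
  d/dx[2xy] = 2x·y' + 2y
  d/dx[-y^3] = -3y^2·y'
  d/dx[-5] = 0
Adding these up, d/dx[F] = 0 becomes
  (16x + 2y) + (2x - 3y^2)·y' = 0,
so isolating y',
  dy/dx = -(16x + 2y)/(2x - 3y^2) = 2(-8x - y)/(2x - 3y^2)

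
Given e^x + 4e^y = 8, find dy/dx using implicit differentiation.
Differentiate the relation implicitly: treat y = y(x) and apply the chain rule, so every y-derivative picks up a y' = dy/dx factor.

With everything moved to the left-hand side, differentiate term by term:
  d/dx[e^(x)] = e^(x)
  d/dx[4e^(y)] = 4·y'·e^(y)
  d/dx[-8] = 0

Separating the contributions that come from x directly and those that come through y:
  without y':      e^(x)
  multiplying y':  4e^(y)

so (e^(x)) + (4e^(y))·y' = 0, and therefore
  dy/dx = -(e^(x))/(4e^(y)) = -e^(x - y)/4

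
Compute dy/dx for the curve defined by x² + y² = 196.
Differentiate both sides with respect to x, treating y as y(x). By the chain rule, any term containing y contributes a factor of y' = dy/dx when we differentiate it.

Move every term to one side and write the relation as F(x, y) = 0. Term by term,
  d/dx[x^2] = 2x
  d/dx[y^2] = 2y·y'
  d/dx[-196] = 0

The pieces without y' make up ∂F/∂x and the coefficient of y' is ∂F/∂y:
  ∂F/∂x = 2x,
  ∂F/∂y = 2y.

Since d/dx[F] = ∂F/∂x + (∂F/∂y)·y' = 0, solve for y':
  (∂F/∂y)·y' = -∂F/∂x
  dy/dx = -(∂F/∂x)/(∂F/∂y) = -(2x)/(2y) = -x/y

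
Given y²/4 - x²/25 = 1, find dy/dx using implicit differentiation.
Differentiate both sides with respect to x, treating y as y(x). By the chain rule, any term containing y contributes a factor of y' = dy/dx when we differentiate it.

Move every term to one side and write the relation as F(x, y) = 0. Term by term,
  d/dx[-x^2/25] = -2x/25
  d/dx[y^2/4] = y·y'/2
  d/dx[-1] = 0

The pieces without y' make up ∂F/∂x and the coefficient of y' is ∂F/∂y:
  ∂F/∂x = -2x/25,
  ∂F/∂y = y/2.

Since d/dx[F] = ∂F/∂x + (∂F/∂y)·y' = 0, solve for y':
  (∂F/∂y)·y' = -∂F/∂x
  dy/dx = -(∂F/∂x)/(∂F/∂y) = -(-2x/25)/(y/2) = 4x/(25y)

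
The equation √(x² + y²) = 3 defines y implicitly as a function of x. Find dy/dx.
Differentiate both sides with respect to x, treating y as y(x). By the chain rule, any term containing y contributes a factor of y' = dy/dx when we differentiate it.

Move every term to one side and write the relation as F(x, y) = 0. Term by term,
  d/dx[√(x^2 + y^2)] = (x + y·y')/√(x^2 + y^2)
  d/dx[-3] = 0

The pieces without y' make up ∂F/∂x and the coefficient of y' is ∂F/∂y:
  ∂F/∂x = x/√(x^2 + y^2),
  ∂F/∂y = y/√(x^2 + y^2).

Since d/dx[F] = ∂F/∂x + (∂F/∂y)·y' = 0, solve for y':
  (∂F/∂y)·y' = -∂F/∂x
  dy/dx = -(∂F/∂x)/(∂F/∂y) = -(x/√(x^2 + y^2))/(y/√(x^2 + y^2)) = -x/y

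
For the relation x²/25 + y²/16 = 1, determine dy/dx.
Differentiate the relation implicitly: treat y = y(x) and apply the chain rule, so every y-derivative picks up a y' = dy/dx factor.

With everything moved to the left-hand side, differentiate term by term:
  d/dx[x^2/25] = 2x/25
  d/dx[y^2/16] = y·y'/8
  d/dx[-1] = 0

Separating the contributions that come from x directly and those that come through y:
  without y':      2x/25
  multiplying y':  y/8

so (2x/25) + (y/8)·y' = 0, and therefore
  dy/dx = -(2x/25)/(y/8) = -16x/(25y)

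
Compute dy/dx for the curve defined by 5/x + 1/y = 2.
Differentiate the relation implicitly: treat y = y(x) and apply the chain rule, so every y-derivative picks up a y' = dy/dx factor.

With everything moved to the left-hand side, differentiate term by term:
  d/dx[1/y] = -y'/y^2
  d/dx[5/x] = -5/x^2
  d/dx[-2] = 0

Separating the contributions that come from x directly and those that come through y:
  without y':      -5/x^2
  multiplying y':  -1/y^2

so (-5/x^2) + (-1/y^2)·y' = 0, and therefore
  dy/dx = -(-5/x^2)/(-1/y^2) = -5y^2/x^2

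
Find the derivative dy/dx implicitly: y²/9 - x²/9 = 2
Take d/dx of both sides. Since y is implicitly a function of x, the chain rule attaches a y' = dy/dx factor whenever we differentiate through y.

Set F(x, y) = (left side) − (right side), so the curve is F = 0. Differentiating each term of F:
  d/dx[-x^2/9] = -2x/9
  d/dx[y^2/9] = 2y·y'/9
  d/dx[-2] = 0

Collecting, the y'-free part is the partial derivative in x and the y' coefficient is the partial derivative in y:
  ∂F/∂x = -2x/9
  ∂F/∂y = 2y/9

so d/dx[F(x, y(x))] = ∂F/∂x + (∂F/∂y)·y' = 0. Rearranging,
  dy/dx = -(∂F/∂x)/(∂F/∂y) = -(-2x/9)/(2y/9) = x/y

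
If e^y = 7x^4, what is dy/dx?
Take d/dx of both sides. Since y is implicitly a function of x, the chain rule attaches a y' = dy/dx factor whenever we differentiate through y.

Set F(x, y) = (left side) − (right side), so the curve is F = 0. Differentiating each term of F:
  d/dx[-7x^4] = -28x^3
  d/dx[e^(y)] = y'·e^(y)

Collecting, the y'-free part is the partial derivative in x and the y' coefficient is the partial derivative in y:
  ∂F/∂x = -28x^3
  ∂F/∂y = e^(y)

so d/dx[F(x, y(x))] = ∂F/∂x + (∂F/∂y)·y' = 0. Rearranging,
  dy/dx = -(∂F/∂x)/(∂F/∂y) = -(-28x^3)/(e^(y)) = 28x^3e^(-y)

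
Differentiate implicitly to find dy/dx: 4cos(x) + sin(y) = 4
Apply d/dx to both sides, remembering that y depends on x. Each occurrence of y therefore brings in a y' = dy/dx via the chain rule.

With F(x, y) equal to the left-hand side minus the right, differentiate F term by term:
  d/dx[sin(y)] = y'·cos(y)
  d/dx[4cos(x)] = -4sin(x)
  d/dx[-4] = 0
Adding these up, d/dx[F] = 0 becomes
  (-4sin(x)) + (cos(y))·y' = 0,
so isolating y',
  dy/dx = -(-4sin(x))/(cos(y)) = 4sin(x)/cos(y)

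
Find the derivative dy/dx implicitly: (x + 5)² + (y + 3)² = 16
Differentiate the relation implicitly: treat y = y(x) and apply the chain rule, so every y-derivative picks up a y' = dy/dx factor.

With everything moved to the left-hand side, differentiate term by term:
  d/dx[(x + 5)^2] = 2x + 10
  d/dx[(y + 3)^2] = 2·y'(y + 3)
  d/dx[-16] = 0

Separating the contributions that come from x directly and those that come through y:
  without y':      2x + 10
  multiplying y':  2y + 6

so (2x + 10) + (2y + 6)·y' = 0, and therefore
  dy/dx = -(2x + 10)/(2y + 6) = (-x - 5)/(y + 3)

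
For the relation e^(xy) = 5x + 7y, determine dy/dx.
Apply d/dx to both sides, remembering that y depends on x. Each occurrence of y therefore brings in a y' = dy/dx via the chain rule.

With F(x, y) equal to the left-hand side minus the right, differentiate F term by term:
  d/dx[-5x] = -5
  d/dx[-7y] = -7·y'
  d/dx[e^(xy)] = (x·y' + y)·e^(xy)
Adding these up, d/dx[F] = 0 becomes
  (y·e^(xy) - 5) + (x·e^(xy) - 7)·y' = 0,
so isolating y',
  dy/dx = -(y·e^(xy) - 5)/(x·e^(xy) - 7) = (-y·e^(xy) + 5)/(x·e^(xy) - 7)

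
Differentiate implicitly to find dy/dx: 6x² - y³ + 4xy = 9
Differentiate both sides with respect to x, treating y as y(x). By the chain rule, any term containing y contributes a factor of y' = dy/dx when we differentiate it.

Move every term to one side and write the relation as F(x, y) = 0. Term by term,
  d/dx[6x^2] = 12x
  d/dx[4xy] = 4x·y' + 4y
  d/dx[-y^3] = -3y^2·y'
  d/dx[-9] = 0

The pieces without y' make up ∂F/∂x and the coefficient of y' is ∂F/∂y:
  ∂F/∂x = 12x + 4y,
  ∂F/∂y = 4x - 3y^2.

Since d/dx[F] = ∂F/∂x + (∂F/∂y)·y' = 0, solve for y':
  (∂F/∂y)·y' = -∂F/∂x
  dy/dx = -(∂F/∂x)/(∂F/∂y) = -(12x + 4y)/(4x - 3y^2) = 4(-3x - y)/(4x - 3y^2)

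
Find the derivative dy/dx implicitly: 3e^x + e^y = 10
Take d/dx of both sides. Since y is implicitly a function of x, the chain rule attaches a y' = dy/dx factor whenever we differentiate through y.

Set F(x, y) = (left side) − (right side), so the curve is F = 0. Differentiating each term of F:
  d/dx[3e^(x)] = 3e^(x)
  d/dx[e^(y)] = y'·e^(y)
  d/dx[-10] = 0

Collecting, the y'-free part is the partial derivative in x and the y' coefficient is the partial derivative in y:
  ∂F/∂x = 3e^(x)
  ∂F/∂y = e^(y)

so d/dx[F(x, y(x))] = ∂F/∂x + (∂F/∂y)·y' = 0. Rearranging,
  dy/dx = -(∂F/∂x)/(∂F/∂y) = -(3e^(x))/(e^(y)) = -3e^(x - y)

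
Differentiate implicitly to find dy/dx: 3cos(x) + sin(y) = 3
Differentiate both sides with respect to x, treating y as y(x). By the chain rule, any term containing y contributes a factor of y' = dy/dx when we differentiate it.

Move every term to one side and write the relation as F(x, y) = 0. Term by term,
  d/dx[sin(y)] = y'·cos(y)
  d/dx[3cos(x)] = -3sin(x)
  d/dx[-3] = 0

The pieces without y' make up ∂F/∂x and the coefficient of y' is ∂F/∂y:
  ∂F/∂x = -3sin(x),
  ∂F/∂y = cos(y).

Since d/dx[F] = ∂F/∂x + (∂F/∂y)·y' = 0, solve for y':
  (∂F/∂y)·y' = -∂F/∂x
  dy/dx = -(∂F/∂x)/(∂F/∂y) = -(-3sin(x))/(cos(y)) = 3sin(x)/cos(y)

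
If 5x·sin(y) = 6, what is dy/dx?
Apply d/dx to both sides, remembering that y depends on x. Each occurrence of y therefore brings in a y' = dy/dx via the chain rule.

With F(x, y) equal to the left-hand side minus the right, differentiate F term by term:
  d/dx[5x·sin(y)] = 5x·y'·cos(y) + 5sin(y)
  d/dx[-6] = 0
Adding these up, d/dx[F] = 0 becomes
  (5sin(y)) + (5x·cos(y))·y' = 0,
so isolating y',
  dy/dx = -(5sin(y))/(5x·cos(y)) = -tan(y)/x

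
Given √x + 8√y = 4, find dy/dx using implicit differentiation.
Take d/dx of both sides. Since y is implicitly a function of x, the chain rule attaches a y' = dy/dx factor whenever we differentiate through y.

Set F(x, y) = (left side) − (right side), so the curve is F = 0. Differentiating each term of F:
  d/dx[√(x)] = 1/(2√(x))
  d/dx[8√(y)] = 4·y'/√(y)
  d/dx[-4] = 0

Collecting, the y'-free part is the partial derivative in x and the y' coefficient is the partial derivative in y:
  ∂F/∂x = 1/(2√(x))
  ∂F/∂y = 4/√(y)

so d/dx[F(x, y(x))] = ∂F/∂x + (∂F/∂y)·y' = 0. Rearranging,
  dy/dx = -(∂F/∂x)/(∂F/∂y) = -(1/(2√(x)))/(4/√(y)) = -√(y)/(8√(x))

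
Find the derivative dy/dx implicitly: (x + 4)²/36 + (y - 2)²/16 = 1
Differentiate both sides with respect to x, treating y as y(x). By the chain rule, any term containing y contributes a factor of y' = dy/dx when we differentiate it.

Move every term to one side and write the relation as F(x, y) = 0. Term by term,
  d/dx[(x + 4)^2/36] = x/18 + 2/9
  d/dx[(y - 2)^2/16] = y'(y - 2)/8
  d/dx[-1] = 0

The pieces without y' make up ∂F/∂x and the coefficient of y' is ∂F/∂y:
  ∂F/∂x = x/18 + 2/9,
  ∂F/∂y = y/8 - 1/4.

Since d/dx[F] = ∂F/∂x + (∂F/∂y)·y' = 0, solve for y':
  (∂F/∂y)·y' = -∂F/∂x
  dy/dx = -(∂F/∂x)/(∂F/∂y) = -(x/18 + 2/9)/(y/8 - 1/4)
        = -((x + 4)/18)/((y - 2)/8) = 4(-x - 4)/(9(y - 2))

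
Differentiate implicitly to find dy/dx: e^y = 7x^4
Differentiate the relation implicitly: treat y = y(x) and apply the chain rule, so every y-derivative picks up a y' = dy/dx factor.

With everything moved to the left-hand side, differentiate term by term:
  d/dx[-7x^4] = -28x^3
  d/dx[e^(y)] = y'·e^(y)

Separating the contributions that come from x directly and those that come through y:
  without y':      -28x^3
  multiplying y':  e^(y)

so (-28x^3) + (e^(y))·y' = 0, and therefore
  dy/dx = -(-28x^3)/(e^(y)) = 28x^3e^(-y)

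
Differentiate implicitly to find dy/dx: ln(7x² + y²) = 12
Apply d/dx to both sides, remembering that y depends on x. Each occurrence of y therefore brings in a y' = dy/dx via the chain rule.

With F(x, y) equal to the left-hand side minus the right, differentiate F term by term:
  d/dx[ln(7x^2 + y^2)] = (14x + 2y·y')/(7x^2 + y^2)
  d/dx[-12] = 0
Adding these up, d/dx[F] = 0 becomes
  (14x/(7x^2 + y^2)) + (2y/(7x^2 + y^2))·y' = 0,
so isolating y',
  dy/dx = -(14x/(7x^2 + y^2))/(2y/(7x^2 + y^2)) = -7x/y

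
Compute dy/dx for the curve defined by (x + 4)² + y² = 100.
Apply d/dx to both sides, remembering that y depends on x. Each occurrence of y therefore brings in a y' = dy/dx via the chain rule.

With F(x, y) equal to the left-hand side minus the right, differentiate F term by term:
  d/dx[y^2] = 2y·y'
  d/dx[(x + 4)^2] = 2x + 8
  d/dx[-100] = 0
Adding these up, d/dx[F] = 0 becomes
  (2x + 8) + (2y)·y' = 0,
so isolating y',
  dy/dx = -(2x + 8)/(2y) = (-x - 4)/y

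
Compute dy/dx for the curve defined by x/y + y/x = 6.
Differentiate the relation implicitly: treat y = y(x) and apply the chain rule, so every y-derivative picks up a y' = dy/dx factor.

With everything moved to the left-hand side, differentiate term by term:
  d/dx[x/y] = -x·y'/y^2 + 1/y
  d/dx[y/x] = y'/x - y/x^2
  d/dx[-6] = 0

Separating the contributions that come from x directly and those that come through y:
  without y':      1/y - y/x^2
  multiplying y':  -x/y^2 + 1/x

so (1/y - y/x^2) + (-x/y^2 + 1/x)·y' = 0, and therefore
  dy/dx = -(1/y - y/x^2)/(-x/y^2 + 1/x)
        = -((x - y)(x + y)/(x^2y))/(-(x - y)(x + y)/(xy^2)) = y/x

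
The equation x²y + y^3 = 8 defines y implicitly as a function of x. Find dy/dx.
Differentiate the relation implicitly: treat y = y(x) and apply the chain rule, so every y-derivative picks up a y' = dy/dx factor.

With everything moved to the left-hand side, differentiate term by term:
  d/dx[x^2y] = x^2·y' + 2xy
  d/dx[y^3] = 3y^2·y'
  d/dx[-8] = 0

Separating the contributions that come from x directly and those that come through y:
  without y':      2xy
  multiplying y':  x^2 + 3y^2

so (2xy) + (x^2 + 3y^2)·y' = 0, and therefore
  dy/dx = -(2xy)/(x^2 + 3y^2) = -2xy/(x^2 + 3y^2)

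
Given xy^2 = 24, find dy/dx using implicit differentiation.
Differentiate both sides with respect to x, treating y as y(x). By the chain rule, any term containing y contributes a factor of y' = dy/dx when we differentiate it.

Move every term to one side and write the relation as F(x, y) = 0. Term by term,
  d/dx[xy^2] = 2xy·y' + y^2
  d/dx[-24] = 0

The pieces without y' make up ∂F/∂x and the coefficient of y' is ∂F/∂y:
  ∂F/∂x = y^2,
  ∂F/∂y = 2xy.

Since d/dx[F] = ∂F/∂x + (∂F/∂y)·y' = 0, solve for y':
  (∂F/∂y)·y' = -∂F/∂x
  dy/dx = -(∂F/∂x)/(∂F/∂y) = -(y^2)/(2xy) = -y/(2x)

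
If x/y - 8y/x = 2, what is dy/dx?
Take d/dx of both sides. Since y is implicitly a function of x, the chain rule attaches a y' = dy/dx factor whenever we differentiate through y.

Set F(x, y) = (left side) − (right side), so the curve is F = 0. Differentiating each term of F:
  d/dx[x/y] = -x·y'/y^2 + 1/y
  d/dx[-8y/x] = -8·y'/x + 8y/x^2
  d/dx[-2] = 0

Collecting, the y'-free part is the partial derivative in x and the y' coefficient is the partial derivative in y:
  ∂F/∂x = 1/y + 8y/x^2
  ∂F/∂y = -x/y^2 - 8/x

so d/dx[F(x, y(x))] = ∂F/∂x + (∂F/∂y)·y' = 0. Rearranging,
  dy/dx = -(∂F/∂x)/(∂F/∂y) = -(1/y + 8y/x^2)/(-x/y^2 - 8/x)
        = -((x^2 + 8y^2)/(x^2y))/(-(x^2 + 8y^2)/(xy^2)) = y/x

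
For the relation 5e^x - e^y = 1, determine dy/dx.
Differentiate both sides with respect to x, treating y as y(x). By the chain rule, any term containing y contributes a factor of y' = dy/dx when we differentiate it.

Move every term to one side and write the relation as F(x, y) = 0. Term by term,
  d/dx[5e^(x)] = 5e^(x)
  d/dx[-e^(y)] = -y'·e^(y)
  d/dx[-1] = 0

The pieces without y' make up ∂F/∂x and the coefficient of y' is ∂F/∂y:
  ∂F/∂x = 5e^(x),
  ∂F/∂y = -e^(y).

Since d/dx[F] = ∂F/∂x + (∂F/∂y)·y' = 0, solve for y':
  (∂F/∂y)·y' = -∂F/∂x
  dy/dx = -(∂F/∂x)/(∂F/∂y) = -(5e^(x))/(-e^(y)) = 5e^(x - y)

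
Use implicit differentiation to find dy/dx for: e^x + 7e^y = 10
Take d/dx of both sides. Since y is implicitly a function of x, the chain rule attaches a y' = dy/dx factor whenever we differentiate through y.

Set F(x, y) = (left side) − (right side), so the curve is F = 0. Differentiating each term of F:
  d/dx[e^(x)] = e^(x)
  d/dx[7e^(y)] = 7·y'·e^(y)
  d/dx[-10] = 0

Collecting, the y'-free part is the partial derivative in x and the y' coefficient is the partial derivative in y:
  ∂F/∂x = e^(x)
  ∂F/∂y = 7e^(y)

so d/dx[F(x, y(x))] = ∂F/∂x + (∂F/∂y)·y' = 0. Rearranging,
  dy/dx = -(∂F/∂x)/(∂F/∂y) = -(e^(x))/(7e^(y)) = -e^(x - y)/7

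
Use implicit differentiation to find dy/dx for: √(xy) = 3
Differentiate both sides with respect to x, treating y as y(x). By the chain rule, any term containing y contributes a factor of y' = dy/dx when we differentiate it.

Move every term to one side and write the relation as F(x, y) = 0. Term by term,
  d/dx[√(xy)] = √(xy)(x·y'/2 + y/2)/(xy)
  d/dx[-3] = 0

The pieces without y' make up ∂F/∂x and the coefficient of y' is ∂F/∂y:
  ∂F/∂x = √(xy)/(2x),
  ∂F/∂y = √(xy)/(2y).

Since d/dx[F] = ∂F/∂x + (∂F/∂y)·y' = 0, solve for y':
  (∂F/∂y)·y' = -∂F/∂x
  dy/dx = -(∂F/∂x)/(∂F/∂y) = -(√(xy)/(2x))/(√(xy)/(2y)) = -y/x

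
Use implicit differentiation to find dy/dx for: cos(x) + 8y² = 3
Apply d/dx to both sides, remembering that y depends on x. Each occurrence of y therefore brings in a y' = dy/dx via the chain rule.

With F(x, y) equal to the left-hand side minus the right, differentiate F term by term:
  d/dx[8y^2] = 16y·y'
  d/dx[cos(x)] = -sin(x)
  d/dx[-3] = 0
Adding these up, d/dx[F] = 0 becomes
  (-sin(x)) + (16y)·y' = 0,
so isolating y',
  dy/dx = -(-sin(x))/(16y) = sin(x)/(16y)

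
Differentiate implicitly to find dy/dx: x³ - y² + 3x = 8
Differentiate the relation implicitly: treat y = y(x) and apply the chain rule, so every y-derivative picks up a y' = dy/dx factor.

With everything moved to the left-hand side, differentiate term by term:
  d/dx[x^3] = 3x^2
  d/dx[3x] = 3
  d/dx[-y^2] = -2y·y'
  d/dx[-8] = 0

Separating the contributions that come from x directly and those that come through y:
  without y':      3x^2 + 3
  multiplying y':  -2y

so (3x^2 + 3) + (-2y)·y' = 0, and therefore
  dy/dx = -(3x^2 + 3)/(-2y) = 3(x^2 + 1)/(2y)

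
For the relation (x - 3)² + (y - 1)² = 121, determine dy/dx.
Apply d/dx to both sides, remembering that y depends on x. Each occurrence of y therefore brings in a y' = dy/dx via the chain rule.

With F(x, y) equal to the left-hand side minus the right, differentiate F term by term:
  d/dx[(x - 3)^2] = 2x - 6
  d/dx[(y - 1)^2] = 2·y'(y - 1)
  d/dx[-121] = 0
Adding these up, d/dx[F] = 0 becomes
  (2x - 6) + (2y - 2)·y' = 0,
so isolating y',
  dy/dx = -(2x - 6)/(2y - 2) = (3 - x)/(y - 1)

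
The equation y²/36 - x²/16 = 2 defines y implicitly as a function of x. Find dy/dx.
Differentiate both sides with respect to x, treating y as y(x). By the chain rule, any term containing y contributes a factor of y' = dy/dx when we differentiate it.

Move every term to one side and write the relation as F(x, y) = 0. Term by term,
  d/dx[-x^2/16] = -x/8
  d/dx[y^2/36] = y·y'/18
  d/dx[-2] = 0

The pieces without y' make up ∂F/∂x and the coefficient of y' is ∂F/∂y:
  ∂F/∂x = -x/8,
  ∂F/∂y = y/18.

Since d/dx[F] = ∂F/∂x + (∂F/∂y)·y' = 0, solve for y':
  (∂F/∂y)·y' = -∂F/∂x
  dy/dx = -(∂F/∂x)/(∂F/∂y) = -(-x/8)/(y/18) = 9x/(4y)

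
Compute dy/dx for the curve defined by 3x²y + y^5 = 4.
Take d/dx of both sides. Since y is implicitly a function of x, the chain rule attaches a y' = dy/dx factor whenever we differentiate through y.

Set F(x, y) = (left side) − (right side), so the curve is F = 0. Differentiating each term of F:
  d/dx[3x^2y] = 3x^2·y' + 6xy
  d/dx[y^5] = 5y^4·y'
  d/dx[-4] = 0

Collecting, the y'-free part is the partial derivative in x and the y' coefficient is the partial derivative in y:
  ∂F/∂x = 6xy
  ∂F/∂y = 3x^2 + 5y^4

so d/dx[F(x, y(x))] = ∂F/∂x + (∂F/∂y)·y' = 0. Rearranging,
  dy/dx = -(∂F/∂x)/(∂F/∂y) = -(6xy)/(3x^2 + 5y^4) = -6xy/(3x^2 + 5y^4)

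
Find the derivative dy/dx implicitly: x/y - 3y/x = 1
Differentiate both sides with respect to x, treating y as y(x). By the chain rule, any term containing y contributes a factor of y' = dy/dx when we differentiate it.

Move every term to one side and write the relation as F(x, y) = 0. Term by term,
  d/dx[x/y] = -x·y'/y^2 + 1/y
  d/dx[-3y/x] = -3·y'/x + 3y/x^2
  d/dx[-1] = 0

The pieces without y' make up ∂F/∂x and the coefficient of y' is ∂F/∂y:
  ∂F/∂x = 1/y + 3y/x^2,
  ∂F/∂y = -x/y^2 - 3/x.

Since d/dx[F] = ∂F/∂x + (∂F/∂y)·y' = 0, solve for y':
  (∂F/∂y)·y' = -∂F/∂x
  dy/dx = -(∂F/∂x)/(∂F/∂y) = -(1/y + 3y/x^2)/(-x/y^2 - 3/x)
        = -((x^2 + 3y^2)/(x^2y))/(-(x^2 + 3y^2)/(xy^2)) = y/x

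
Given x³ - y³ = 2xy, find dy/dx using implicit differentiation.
Apply d/dx to both sides, remembering that y depends on x. Each occurrence of y therefore brings in a y' = dy/dx via the chain rule.

With F(x, y) equal to the left-hand side minus the right, differentiate F term by term:
  d/dx[x^3] = 3x^2
  d/dx[-2xy] = -2x·y' - 2y
  d/dx[-y^3] = -3y^2·y'
Adding these up, d/dx[F] = 0 becomes
  (3x^2 - 2y) + (-2x - 3y^2)·y' = 0,
so isolating y',
  dy/dx = -(3x^2 - 2y)/(-2x - 3y^2) = (3x^2 - 2y)/(2x + 3y^2)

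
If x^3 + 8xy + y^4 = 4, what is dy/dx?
Differentiate both sides with respect to x, treating y as y(x). By the chain rule, any term containing y contributes a factor of y' = dy/dx when we differentiate it.

Move every term to one side and write the relation as F(x, y) = 0. Term by term,
  d/dx[x^3] = 3x^2
  d/dx[8xy] = 8x·y' + 8y
  d/dx[y^4] = 4y^3·y'
  d/dx[-4] = 0

The pieces without y' make up ∂F/∂x and the coefficient of y' is ∂F/∂y:
  ∂F/∂x = 3x^2 + 8y,
  ∂F/∂y = 8x + 4y^3.

Since d/dx[F] = ∂F/∂x + (∂F/∂y)·y' = 0, solve for y':
  (∂F/∂y)·y' = -∂F/∂x
  dy/dx = -(∂F/∂x)/(∂F/∂y) = -(3x^2 + 8y)/(8x + 4y^3) = (-3x^2 - 8y)/(4(2x + y^3))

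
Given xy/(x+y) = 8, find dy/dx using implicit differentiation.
Differentiate the relation implicitly: treat y = y(x) and apply the chain rule, so every y-derivative picks up a y' = dy/dx factor.

With everything moved to the left-hand side, differentiate term by term:
  d/dx[xy/(x + y)] = xy(-y' - 1)/(x + y)^2 + x·y'/(x + y) + y/(x + y)
  d/dx[-8] = 0

Separating the contributions that come from x directly and those that come through y:
  without y':      -xy/(x + y)^2 + y/(x + y)
  multiplying y':  -xy/(x + y)^2 + x/(x + y)

so (-xy/(x + y)^2 + y/(x + y)) + (-xy/(x + y)^2 + x/(x + y))·y' = 0, and therefore
  dy/dx = -(-xy/(x + y)^2 + y/(x + y))/(-xy/(x + y)^2 + x/(x + y))
        = -(y^2/(x + y)^2)/(x^2/(x + y)^2) = -y^2/x^2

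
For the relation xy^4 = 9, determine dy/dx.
Take d/dx of both sides. Since y is implicitly a function of x, the chain rule attaches a y' = dy/dx factor whenever we differentiate through y.

Set F(x, y) = (left side) − (right side), so the curve is F = 0. Differentiating each term of F:
  d/dx[xy^4] = 4xy^3·y' + y^4
  d/dx[-9] = 0

Collecting, the y'-free part is the partial derivative in x and the y' coefficient is the partial derivative in y:
  ∂F/∂x = y^4
  ∂F/∂y = 4xy^3

so d/dx[F(x, y(x))] = ∂F/∂x + (∂F/∂y)·y' = 0. Rearranging,
  dy/dx = -(∂F/∂x)/(∂F/∂y) = -(y^4)/(4xy^3) = -y/(4x)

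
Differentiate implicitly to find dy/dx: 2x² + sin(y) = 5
Apply d/dx to both sides, remembering that y depends on x. Each occurrence of y therefore brings in a y' = dy/dx via the chain rule.

With F(x, y) equal to the left-hand side minus the right, differentiate F term by term:
  d/dx[2x^2] = 4x
  d/dx[sin(y)] = y'·cos(y)
  d/dx[-5] = 0
Adding these up, d/dx[F] = 0 becomes
  (4x) + (cos(y))·y' = 0,
so isolating y',
  dy/dx = -(4x)/(cos(y)) = -4x/cos(y)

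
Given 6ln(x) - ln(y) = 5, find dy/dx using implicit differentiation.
Differentiate the relation implicitly: treat y = y(x) and apply the chain rule, so every y-derivative picks up a y' = dy/dx factor.

With everything moved to the left-hand side, differentiate term by term:
  d/dx[6ln(x)] = 6/x
  d/dx[-ln(y)] = -y'/y
  d/dx[-5] = 0

Separating the contributions that come from x directly and those that come through y:
  without y':      6/x
  multiplying y':  -1/y

so (6/x) + (-1/y)·y' = 0, and therefore
  dy/dx = -(6/x)/(-1/y) = 6y/x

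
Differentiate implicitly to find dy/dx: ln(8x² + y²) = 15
Differentiate both sides with respect to x, treating y as y(x). By the chain rule, any term containing y contributes a factor of y' = dy/dx when we differentiate it.

Move every term to one side and write the relation as F(x, y) = 0. Term by term,
  d/dx[ln(8x^2 + y^2)] = (16x + 2y·y')/(8x^2 + y^2)
  d/dx[-15] = 0

The pieces without y' make up ∂F/∂x and the coefficient of y' is ∂F/∂y:
  ∂F/∂x = 16x/(8x^2 + y^2),
  ∂F/∂y = 2y/(8x^2 + y^2).

Since d/dx[F] = ∂F/∂x + (∂F/∂y)·y' = 0, solve for y':
  (∂F/∂y)·y' = -∂F/∂x
  dy/dx = -(∂F/∂x)/(∂F/∂y) = -(16x/(8x^2 + y^2))/(2y/(8x^2 + y^2)) = -8x/y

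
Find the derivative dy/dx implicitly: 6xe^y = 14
Differentiate the relation implicitly: treat y = y(x) and apply the chain rule, so every y-derivative picks up a y' = dy/dx factor.

With everything moved to the left-hand side, differentiate term by term:
  d/dx[6x·e^(y)] = 6x·y'·e^(y) + 6e^(y)
  d/dx[-14] = 0

Separating the contributions that come from x directly and those that come through y:
  without y':      6e^(y)
  multiplying y':  6x·e^(y)

so (6e^(y)) + (6x·e^(y))·y' = 0, and therefore
  dy/dx = -(6e^(y))/(6x·e^(y)) = -1/x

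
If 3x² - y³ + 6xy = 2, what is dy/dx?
Differentiate both sides with respect to x, treating y as y(x). By the chain rule, any term containing y contributes a factor of y' = dy/dx when we differentiate it.

Move every term to one side and write the relation as F(x, y) = 0. Term by term,
  d/dx[3x^2] = 6x
  d/dx[6xy] = 6x·y' + 6y
  d/dx[-y^3] = -3y^2·y'
  d/dx[-2] = 0

The pieces without y' make up ∂F/∂x and the coefficient of y' is ∂F/∂y:
  ∂F/∂x = 6x + 6y,
  ∂F/∂y = 6x - 3y^2.

Since d/dx[F] = ∂F/∂x + (∂F/∂y)·y' = 0, solve for y':
  (∂F/∂y)·y' = -∂F/∂x
  dy/dx = -(∂F/∂x)/(∂F/∂y) = -(6x + 6y)/(6x - 3y^2) = 2(-x - y)/(2x - y^2)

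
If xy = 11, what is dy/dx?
Take d/dx of both sides. Since y is implicitly a function of x, the chain rule attaches a y' = dy/dx factor whenever we differentiate through y.

Set F(x, y) = (left side) − (right side), so the curve is F = 0. Differentiating each term of F:
  d/dx[xy] = x·y' + y
  d/dx[-11] = 0

Collecting, the y'-free part is the partial derivative in x and the y' coefficient is the partial derivative in y:
  ∂F/∂x = y
  ∂F/∂y = x

so d/dx[F(x, y(x))] = ∂F/∂x + (∂F/∂y)·y' = 0. Rearranging,
  dy/dx = -(∂F/∂x)/(∂F/∂y) = -(y)/(x) = -y/x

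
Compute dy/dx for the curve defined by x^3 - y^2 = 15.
Take d/dx of both sides. Since y is implicitly a function of x, the chain rule attaches a y' = dy/dx factor whenever we differentiate through y.

Set F(x, y) = (left side) − (right side), so the curve is F = 0. Differentiating each term of F:
  d/dx[x^3] = 3x^2
  d/dx[-y^2] = -2y·y'
  d/dx[-15] = 0

Collecting, the y'-free part is the partial derivative in x and the y' coefficient is the partial derivative in y:
  ∂F/∂x = 3x^2
  ∂F/∂y = -2y

so d/dx[F(x, y(x))] = ∂F/∂x + (∂F/∂y)·y' = 0. Rearranging,
  dy/dx = -(∂F/∂x)/(∂F/∂y) = -(3x^2)/(-2y) = 3x^2/(2y)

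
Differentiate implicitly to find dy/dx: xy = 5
Differentiate both sides with respect to x, treating y as y(x). By the chain rule, any term containing y contributes a factor of y' = dy/dx when we differentiate it.

Move every term to one side and write the relation as F(x, y) = 0. Term by term,
  d/dx[xy] = x·y' + y
  d/dx[-5] = 0

The pieces without y' make up ∂F/∂x and the coefficient of y' is ∂F/∂y:
  ∂F/∂x = y,
  ∂F/∂y = x.

Since d/dx[F] = ∂F/∂x + (∂F/∂y)·y' = 0, solve for y':
  (∂F/∂y)·y' = -∂F/∂x
  dy/dx = -(∂F/∂x)/(∂F/∂y) = -(y)/(x) = -y/x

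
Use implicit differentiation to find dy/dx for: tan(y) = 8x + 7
Differentiate both sides with respect to x, treating y as y(x). By the chain rule, any term containing y contributes a factor of y' = dy/dx when we differentiate it.

Move every term to one side and write the relation as F(x, y) = 0. Term by term,
  d/dx[-8x] = -8
  d/dx[tan(y)] = y'(tan(y)^2 + 1)
  d/dx[-7] = 0

The pieces without y' make up ∂F/∂x and the coefficient of y' is ∂F/∂y:
  ∂F/∂x = -8,
  ∂F/∂y = tan(y)^2 + 1.

Since d/dx[F] = ∂F/∂x + (∂F/∂y)·y' = 0, solve for y':
  (∂F/∂y)·y' = -∂F/∂x
  dy/dx = -(∂F/∂x)/(∂F/∂y) = -(-8)/(tan(y)^2 + 1) = 8cos(y)^2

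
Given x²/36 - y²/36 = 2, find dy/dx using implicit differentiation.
Apply d/dx to both sides, remembering that y depends on x. Each occurrence of y therefore brings in a y' = dy/dx via the chain rule.

With F(x, y) equal to the left-hand side minus the right, differentiate F term by term:
  d/dx[x^2/36] = x/18
  d/dx[-y^2/36] = -y·y'/18
  d/dx[-2] = 0
Adding these up, d/dx[F] = 0 becomes
  (x/18) + (-y/18)·y' = 0,
so isolating y',
  dy/dx = -(x/18)/(-y/18) = x/y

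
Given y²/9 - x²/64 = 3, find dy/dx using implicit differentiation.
Apply d/dx to both sides, remembering that y depends on x. Each occurrence of y therefore brings in a y' = dy/dx via the chain rule.

With F(x, y) equal to the left-hand side minus the right, differentiate F term by term:
  d/dx[-x^2/64] = -x/32
  d/dx[y^2/9] = 2y·y'/9
  d/dx[-3] = 0
Adding these up, d/dx[F] = 0 becomes
  (-x/32) + (2y/9)·y' = 0,
so isolating y',
  dy/dx = -(-x/32)/(2y/9) = 9x/(64y)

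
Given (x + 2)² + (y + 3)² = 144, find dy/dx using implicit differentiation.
Differentiate both sides with respect to x, treating y as y(x). By the chain rule, any term containing y contributes a factor of y' = dy/dx when we differentiate it.

Move every term to one side and write the relation as F(x, y) = 0. Term by term,
  d/dx[(x + 2)^2] = 2x + 4
  d/dx[(y + 3)^2] = 2·y'(y + 3)
  d/dx[-144] = 0

The pieces without y' make up ∂F/∂x and the coefficient of y' is ∂F/∂y:
  ∂F/∂x = 2x + 4,
  ∂F/∂y = 2y + 6.

Since d/dx[F] = ∂F/∂x + (∂F/∂y)·y' = 0, solve for y':
  (∂F/∂y)·y' = -∂F/∂x
  dy/dx = -(∂F/∂x)/(∂F/∂y) = -(2x + 4)/(2y + 6) = (-x - 2)/(y + 3)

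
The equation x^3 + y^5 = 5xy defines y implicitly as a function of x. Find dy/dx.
Take d/dx of both sides. Since y is implicitly a function of x, the chain rule attaches a y' = dy/dx factor whenever we differentiate through y.

Set F(x, y) = (left side) − (right side), so the curve is F = 0. Differentiating each term of F:
  d/dx[x^3] = 3x^2
  d/dx[-5xy] = -5x·y' - 5y
  d/dx[y^5] = 5y^4·y'

Collecting, the y'-free part is the partial derivative in x and the y' coefficient is the partial derivative in y:
  ∂F/∂x = 3x^2 - 5y
  ∂F/∂y = -5x + 5y^4

so d/dx[F(x, y(x))] = ∂F/∂x + (∂F/∂y)·y' = 0. Rearranging,
  dy/dx = -(∂F/∂x)/(∂F/∂y) = -(3x^2 - 5y)/(-5x + 5y^4) = (3x^2/5 - y)/(x - y^4)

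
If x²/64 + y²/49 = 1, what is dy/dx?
Take d/dx of both sides. Since y is implicitly a function of x, the chain rule attaches a y' = dy/dx factor whenever we differentiate through y.

Set F(x, y) = (left side) − (right side), so the curve is F = 0. Differentiating each term of F:
  d/dx[x^2/64] = x/32
  d/dx[y^2/49] = 2y·y'/49
  d/dx[-1] = 0

Collecting, the y'-free part is the partial derivative in x and the y' coefficient is the partial derivative in y:
  ∂F/∂x = x/32
  ∂F/∂y = 2y/49

so d/dx[F(x, y(x))] = ∂F/∂x + (∂F/∂y)·y' = 0. Rearranging,
  dy/dx = -(∂F/∂x)/(∂F/∂y) = -(x/32)/(2y/49) = -49x/(64y)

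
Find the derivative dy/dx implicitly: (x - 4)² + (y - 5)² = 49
Apply d/dx to both sides, remembering that y depends on x. Each occurrence of y therefore brings in a y' = dy/dx via the chain rule.

With F(x, y) equal to the left-hand side minus the right, differentiate F term by term:
  d/dx[(x - 4)^2] = 2x - 8
  d/dx[(y - 5)^2] = 2·y'(y - 5)
  d/dx[-49] = 0
Adding these up, d/dx[F] = 0 becomes
  (2x - 8) + (2y - 10)·y' = 0,
so isolating y',
  dy/dx = -(2x - 8)/(2y - 10) = (4 - x)/(y - 5)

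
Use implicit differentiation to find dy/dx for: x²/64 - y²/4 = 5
Take d/dx of both sides. Since y is implicitly a function of x, the chain rule attaches a y' = dy/dx factor whenever we differentiate through y.

Set F(x, y) = (left side) − (right side), so the curve is F = 0. Differentiating each term of F:
  d/dx[x^2/64] = x/32
  d/dx[-y^2/4] = -y·y'/2
  d/dx[-5] = 0

Collecting, the y'-free part is the partial derivative in x and the y' coefficient is the partial derivative in y:
  ∂F/∂x = x/32
  ∂F/∂y = -y/2

so d/dx[F(x, y(x))] = ∂F/∂x + (∂F/∂y)·y' = 0. Rearranging,
  dy/dx = -(∂F/∂x)/(∂F/∂y) = -(x/32)/(-y/2) = x/(16y)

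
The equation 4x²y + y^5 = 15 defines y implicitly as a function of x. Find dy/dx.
Differentiate the relation implicitly: treat y = y(x) and apply the chain rule, so every y-derivative picks up a y' = dy/dx factor.

With everything moved to the left-hand side, differentiate term by term:
  d/dx[4x^2y] = 4x^2·y' + 8xy
  d/dx[y^5] = 5y^4·y'
  d/dx[-15] = 0

Separating the contributions that come from x directly and those that come through y:
  without y':      8xy
  multiplying y':  4x^2 + 5y^4

so (8xy) + (4x^2 + 5y^4)·y' = 0, and therefore
  dy/dx = -(8xy)/(4x^2 + 5y^4) = -8xy/(4x^2 + 5y^4)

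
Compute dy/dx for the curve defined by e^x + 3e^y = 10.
Apply d/dx to both sides, remembering that y depends on x. Each occurrence of y therefore brings in a y' = dy/dx via the chain rule.

With F(x, y) equal to the left-hand side minus the right, differentiate F term by term:
  d/dx[e^(x)] = e^(x)
  d/dx[3e^(y)] = 3·y'·e^(y)
  d/dx[-10] = 0
Adding these up, d/dx[F] = 0 becomes
  (e^(x)) + (3e^(y))·y' = 0,
so isolating y',
  dy/dx = -(e^(x))/(3e^(y)) = -e^(x - y)/3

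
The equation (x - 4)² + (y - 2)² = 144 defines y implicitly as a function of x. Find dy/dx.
Apply d/dx to both sides, remembering that y depends on x. Each occurrence of y therefore brings in a y' = dy/dx via the chain rule.

With F(x, y) equal to the left-hand side minus the right, differentiate F term by term:
  d/dx[(x - 4)^2] = 2x - 8
  d/dx[(y - 2)^2] = 2·y'(y - 2)
  d/dx[-144] = 0
Adding these up, d/dx[F] = 0 becomes
  (2x - 8) + (2y - 4)·y' = 0,
so isolating y',
  dy/dx = -(2x - 8)/(2y - 4) = (4 - x)/(y - 2)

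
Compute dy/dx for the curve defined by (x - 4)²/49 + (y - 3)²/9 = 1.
Apply d/dx to both sides, remembering that y depends on x. Each occurrence of y therefore brings in a y' = dy/dx via the chain rule.

With F(x, y) equal to the left-hand side minus the right, differentiate F term by term:
  d/dx[(x - 4)^2/49] = 2x/49 - 8/49
  d/dx[(y - 3)^2/9] = 2·y'(y - 3)/9
  d/dx[-1] = 0
Adding these up, d/dx[F] = 0 becomes
  (2x/49 - 8/49) + (2y/9 - 2/3)·y' = 0,
so isolating y',
  dy/dx = -(2x/49 - 8/49)/(2y/9 - 2/3)
        = -(2(x - 4)/49)/(2(y - 3)/9) = 9(4 - x)/(49(y - 3))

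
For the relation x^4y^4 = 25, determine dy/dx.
Take d/dx of both sides. Since y is implicitly a function of x, the chain rule attaches a y' = dy/dx factor whenever we differentiate through y.

Set F(x, y) = (left side) − (right side), so the curve is F = 0. Differentiating each term of F:
  d/dx[x^4y^4] = 4x^4y^3·y' + 4x^3y^4
  d/dx[-25] = 0

Collecting, the y'-free part is the partial derivative in x and the y' coefficient is the partial derivative in y:
  ∂F/∂x = 4x^3y^4
  ∂F/∂y = 4x^4y^3

so d/dx[F(x, y(x))] = ∂F/∂x + (∂F/∂y)·y' = 0. Rearranging,
  dy/dx = -(∂F/∂x)/(∂F/∂y) = -(4x^3y^4)/(4x^4y^3) = -y/x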